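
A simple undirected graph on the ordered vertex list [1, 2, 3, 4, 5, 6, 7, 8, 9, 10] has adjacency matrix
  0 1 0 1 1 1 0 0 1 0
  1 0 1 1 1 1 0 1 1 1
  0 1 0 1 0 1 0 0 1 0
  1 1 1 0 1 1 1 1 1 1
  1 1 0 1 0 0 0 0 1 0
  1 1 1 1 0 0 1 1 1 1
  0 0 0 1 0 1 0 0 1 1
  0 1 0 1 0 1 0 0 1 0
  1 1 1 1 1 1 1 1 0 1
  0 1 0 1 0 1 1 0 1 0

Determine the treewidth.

A width-4 tree decomposition is:
Bags: B1 = {1, 2, 4, 5, 9}  B2 = {1, 2, 4, 6, 9}  B3 = {2, 4, 6, 8, 9}  B4 = {2, 3, 4, 6, 9}  B5 = {2, 4, 6, 9, 10}  B6 = {4, 6, 7, 9, 10}
Tree: B1–B2, B2–B3, B3–B4, B2–B5, B5–B6
Each bag holds 5 vertices, so the decomposition has width 4, which upper-bounds the treewidth. On the other hand G contains the 5-clique {1, 2, 4, 5, 9}. A clique must lie in a single bag of any decomposition, so no decomposition can have width below 4. Combining the bounds, tw(G) = 4.

4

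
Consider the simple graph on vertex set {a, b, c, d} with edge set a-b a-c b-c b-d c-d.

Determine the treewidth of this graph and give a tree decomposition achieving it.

Each bag holds 3 vertices, so the decomposition has width 2, which upper-bounds the treewidth. On the other hand G contains the 3-clique {b, c, d}. A clique must lie in a single bag of any decomposition, so no decomposition can have width below 2. The upper and lower bounds meet at 2, so that is the treewidth.

Treewidth 2.
Bags: B1 = {b, c, d}  B2 = {a, b, c}
Tree: B1–B2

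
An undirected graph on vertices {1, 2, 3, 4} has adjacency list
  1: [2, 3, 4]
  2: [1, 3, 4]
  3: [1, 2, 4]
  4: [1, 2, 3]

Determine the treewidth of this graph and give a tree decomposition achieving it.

Treewidth 3.
One such decomposition:
Bags: B1 = {1, 2, 3, 4}
Tree: (single bag)

A single bag containing all 4 vertices is trivially a valid decomposition of width 3. On the other hand G contains the 4-clique {1, 2, 3, 4}. A clique must lie in a single bag of any decomposition, so no decomposition can have width below 3. Combining the bounds, tw(G) = 3.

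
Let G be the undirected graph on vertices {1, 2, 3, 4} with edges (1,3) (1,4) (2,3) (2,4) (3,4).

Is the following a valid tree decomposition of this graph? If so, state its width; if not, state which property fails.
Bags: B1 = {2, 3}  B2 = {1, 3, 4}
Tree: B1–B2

A tree decomposition must satisfy three properties: every vertex lies in some bag; for every edge, both endpoints lie together in some bag; and for every vertex, the bags containing it form a connected subtree. Here edge (4,2) lies in no bag, so the decomposition is invalid.

No — edge (4,2) lies in no bag.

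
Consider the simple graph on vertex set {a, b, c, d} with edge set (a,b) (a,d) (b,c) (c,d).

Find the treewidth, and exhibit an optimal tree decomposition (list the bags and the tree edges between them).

The largest bag has 3 vertices, giving width 2; this decomposition certifies tw(G) ≤ 2. The edges b–c–d–a–b form a cycle, so G is not a tree and its treewidth is at least 2. The upper and lower bounds meet at 2, so that is the treewidth.

Treewidth 2.
One optimal decomposition is:
Bags: B1 = {b, c, d}  B2 = {a, b, d}
Tree: B1–B2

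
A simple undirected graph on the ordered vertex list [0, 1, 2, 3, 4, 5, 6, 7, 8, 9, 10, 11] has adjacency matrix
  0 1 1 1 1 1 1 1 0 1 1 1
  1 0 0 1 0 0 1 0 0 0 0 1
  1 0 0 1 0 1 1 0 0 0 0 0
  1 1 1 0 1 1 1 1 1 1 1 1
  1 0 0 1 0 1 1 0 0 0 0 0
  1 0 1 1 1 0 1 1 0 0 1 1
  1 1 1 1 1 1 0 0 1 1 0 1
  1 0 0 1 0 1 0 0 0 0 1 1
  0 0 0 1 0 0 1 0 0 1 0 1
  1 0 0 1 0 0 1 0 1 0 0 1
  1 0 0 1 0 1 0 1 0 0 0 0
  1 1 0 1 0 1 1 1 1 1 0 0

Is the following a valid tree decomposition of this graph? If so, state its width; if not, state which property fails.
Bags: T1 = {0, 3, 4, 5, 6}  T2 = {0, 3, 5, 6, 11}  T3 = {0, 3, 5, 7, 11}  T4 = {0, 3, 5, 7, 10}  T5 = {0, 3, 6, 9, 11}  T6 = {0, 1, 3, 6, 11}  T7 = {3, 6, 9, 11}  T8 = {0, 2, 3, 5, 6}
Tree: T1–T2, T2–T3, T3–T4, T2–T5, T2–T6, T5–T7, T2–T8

No — vertex 8 appears in no bag.

A tree decomposition must satisfy three properties: every vertex lies in some bag; for every edge, both endpoints lie together in some bag; and for every vertex, the bags containing it form a connected subtree. Here vertex 8 appears in no bag, so the decomposition is invalid.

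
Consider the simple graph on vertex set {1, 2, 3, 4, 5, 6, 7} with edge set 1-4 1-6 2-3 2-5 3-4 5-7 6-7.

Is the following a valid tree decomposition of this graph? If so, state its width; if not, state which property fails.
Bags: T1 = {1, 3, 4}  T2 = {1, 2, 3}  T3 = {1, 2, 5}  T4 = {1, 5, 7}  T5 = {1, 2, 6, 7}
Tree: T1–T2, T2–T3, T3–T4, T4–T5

No — bags containing vertex 2 are not connected in the tree.

A tree decomposition must satisfy three properties: every vertex lies in some bag; for every edge, both endpoints lie together in some bag; and for every vertex, the bags containing it form a connected subtree. Here bags containing vertex 2 are not connected in the tree, so the decomposition is invalid.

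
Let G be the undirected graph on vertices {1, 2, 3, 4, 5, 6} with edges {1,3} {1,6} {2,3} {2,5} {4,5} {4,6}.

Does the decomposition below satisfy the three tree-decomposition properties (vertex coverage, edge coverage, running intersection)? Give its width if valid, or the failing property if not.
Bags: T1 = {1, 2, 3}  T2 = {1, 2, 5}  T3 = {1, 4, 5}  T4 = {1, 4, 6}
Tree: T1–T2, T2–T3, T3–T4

Yes; width 2.

Vertex coverage: the bags together contain {1, 2, 3, 4, 5, 6}, the full vertex set. Edge coverage: each edge of G has both endpoints in at least one bag. Running intersection: for every vertex, the bags containing it form a connected subtree. All three properties hold, so this is a valid tree decomposition of width max|bag| − 1 = 2, and hence tw(G) ≤ 2.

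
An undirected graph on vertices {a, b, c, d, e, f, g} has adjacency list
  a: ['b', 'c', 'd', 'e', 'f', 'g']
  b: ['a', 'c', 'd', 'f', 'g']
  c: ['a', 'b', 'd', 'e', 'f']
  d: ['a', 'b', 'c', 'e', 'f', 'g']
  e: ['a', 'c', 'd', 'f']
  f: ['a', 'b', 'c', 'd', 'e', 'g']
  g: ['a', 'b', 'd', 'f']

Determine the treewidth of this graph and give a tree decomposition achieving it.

Treewidth 4.
Bags: B1 = {a, b, c, d, f}  B2 = {a, b, d, f, g}  B3 = {a, c, d, e, f}
Tree: B1–B2, B1–B3

The largest bag has 5 vertices, giving width 4; this decomposition certifies tw(G) ≤ 4. For the lower bound, the 5 vertices {a, b, d, f, g} are pairwise adjacent, and any tree decomposition puts a clique entirely inside one bag — forcing width ≥ 4. Hence tw(G) = 4 exactly.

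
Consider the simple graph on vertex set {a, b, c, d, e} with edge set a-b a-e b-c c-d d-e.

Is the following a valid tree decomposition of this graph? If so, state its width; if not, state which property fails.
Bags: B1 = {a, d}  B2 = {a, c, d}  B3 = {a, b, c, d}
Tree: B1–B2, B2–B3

No — vertex e appears in no bag.

A tree decomposition must satisfy three properties: every vertex lies in some bag; for every edge, both endpoints lie together in some bag; and for every vertex, the bags containing it form a connected subtree. Here vertex e appears in no bag, so the decomposition is invalid.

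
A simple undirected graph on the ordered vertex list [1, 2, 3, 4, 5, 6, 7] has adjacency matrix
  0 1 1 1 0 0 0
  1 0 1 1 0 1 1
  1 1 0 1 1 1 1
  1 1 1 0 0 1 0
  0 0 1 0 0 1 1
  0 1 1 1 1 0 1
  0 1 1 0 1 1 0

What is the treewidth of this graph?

3

A width-3 tree decomposition is:
Bags: B1 = {3, 5, 6, 7}  B2 = {2, 3, 6, 7}  B3 = {2, 3, 4, 6}  B4 = {1, 2, 3, 4}
Tree: B1–B2, B2–B3, B3–B4
The largest bag has 4 vertices, giving width 3; this decomposition certifies tw(G) ≤ 3. For the lower bound, the 4 vertices {1, 2, 3, 4} are pairwise adjacent, and any tree decomposition puts a clique entirely inside one bag — forcing width ≥ 3. Therefore the treewidth is 3.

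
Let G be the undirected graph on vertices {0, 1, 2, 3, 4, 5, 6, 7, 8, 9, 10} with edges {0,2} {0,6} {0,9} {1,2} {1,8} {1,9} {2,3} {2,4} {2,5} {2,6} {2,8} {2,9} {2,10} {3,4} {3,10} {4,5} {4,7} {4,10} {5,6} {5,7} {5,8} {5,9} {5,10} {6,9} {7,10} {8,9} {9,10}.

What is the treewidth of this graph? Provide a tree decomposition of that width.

Treewidth 3.
One optimal decomposition is:
Bags: B1 = {2, 5, 9, 10}  B2 = {2, 5, 8, 9}  B3 = {2, 4, 5, 10}  B4 = {2, 5, 6, 9}  B5 = {0, 2, 6, 9}  B6 = {4, 5, 7, 10}  B7 = {2, 3, 4, 10}  B8 = {1, 2, 8, 9}
Tree: B1–B2, B1–B3, B1–B4, B4–B5, B3–B6, B3–B7, B2–B8

Each bag holds 4 vertices, so the decomposition has width 3, which upper-bounds the treewidth. On the other hand G contains the 4-clique {0, 2, 6, 9}. A clique must lie in a single bag of any decomposition, so no decomposition can have width below 3. Combining the bounds, tw(G) = 3.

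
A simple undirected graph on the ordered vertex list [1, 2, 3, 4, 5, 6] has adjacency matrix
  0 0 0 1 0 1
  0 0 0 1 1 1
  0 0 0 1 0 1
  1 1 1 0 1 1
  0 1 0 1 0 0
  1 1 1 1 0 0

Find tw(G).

A width-2 tree decomposition is:
Bags: B1 = {3, 4, 6}  B2 = {2, 4, 6}  B3 = {2, 4, 5}  B4 = {1, 4, 6}
Tree: B1–B2, B2–B3, B1–B4
Every bag has size at most 3, so the width is 3 − 1 = 2 and tw(G) ≤ 2. For the lower bound, the 3 vertices {2, 4, 5} are pairwise adjacent, and any tree decomposition puts a clique entirely inside one bag — forcing width ≥ 2. Hence tw(G) = 2 exactly.

2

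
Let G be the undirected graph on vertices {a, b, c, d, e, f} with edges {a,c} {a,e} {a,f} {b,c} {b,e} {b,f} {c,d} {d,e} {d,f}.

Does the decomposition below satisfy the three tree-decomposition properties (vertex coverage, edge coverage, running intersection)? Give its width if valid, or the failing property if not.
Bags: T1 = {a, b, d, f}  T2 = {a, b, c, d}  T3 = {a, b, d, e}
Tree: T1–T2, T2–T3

Yes; width 3.

Every vertex of G appears in some bag (union = {a, b, c, d, e, f}); every edge is covered by a bag; and for each vertex v the set of bags containing v is connected in the bag tree. The decomposition is therefore valid. The largest bag has 4 vertices, so the width is 3.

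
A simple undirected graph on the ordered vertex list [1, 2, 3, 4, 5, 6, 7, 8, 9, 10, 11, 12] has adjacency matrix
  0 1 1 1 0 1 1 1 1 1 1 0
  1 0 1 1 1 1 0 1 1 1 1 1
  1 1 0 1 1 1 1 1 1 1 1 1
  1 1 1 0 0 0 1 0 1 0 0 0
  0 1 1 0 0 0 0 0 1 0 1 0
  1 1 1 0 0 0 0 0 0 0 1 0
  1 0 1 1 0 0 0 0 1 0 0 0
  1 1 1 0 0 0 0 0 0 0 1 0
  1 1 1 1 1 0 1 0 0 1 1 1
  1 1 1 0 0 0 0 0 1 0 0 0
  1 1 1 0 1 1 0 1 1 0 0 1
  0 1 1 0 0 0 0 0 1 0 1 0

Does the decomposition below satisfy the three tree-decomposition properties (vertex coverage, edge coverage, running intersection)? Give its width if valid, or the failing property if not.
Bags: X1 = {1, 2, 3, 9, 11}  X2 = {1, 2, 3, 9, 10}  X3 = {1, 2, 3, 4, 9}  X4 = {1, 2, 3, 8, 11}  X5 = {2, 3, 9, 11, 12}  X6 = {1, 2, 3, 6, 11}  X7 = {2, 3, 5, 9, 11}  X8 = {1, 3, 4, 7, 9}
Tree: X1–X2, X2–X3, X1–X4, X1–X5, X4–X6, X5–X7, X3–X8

Every vertex of G appears in some bag (union = {1, 2, 3, 4, 5, 6, 7, 8, 9, 10, 11, 12}); every edge is covered by a bag; and for each vertex v the set of bags containing v is connected in the bag tree. The decomposition is therefore valid. The largest bag has 5 vertices, so the width is 4.

Yes; width 4.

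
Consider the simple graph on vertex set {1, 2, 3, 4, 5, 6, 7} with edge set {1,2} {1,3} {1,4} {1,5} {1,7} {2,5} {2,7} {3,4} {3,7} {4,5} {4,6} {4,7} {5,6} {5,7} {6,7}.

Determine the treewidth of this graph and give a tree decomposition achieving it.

Every bag has size at most 4, so the width is 4 − 1 = 3 and tw(G) ≤ 3. On the other hand G contains the 4-clique {1, 2, 5, 7}. A clique must lie in a single bag of any decomposition, so no decomposition can have width below 3. Therefore the treewidth is 3.

Treewidth 3.
Bags: B1 = {1, 4, 5, 7}  B2 = {4, 5, 6, 7}  B3 = {1, 3, 4, 7}  B4 = {1, 2, 5, 7}
Tree: B1–B2, B1–B3, B1–B4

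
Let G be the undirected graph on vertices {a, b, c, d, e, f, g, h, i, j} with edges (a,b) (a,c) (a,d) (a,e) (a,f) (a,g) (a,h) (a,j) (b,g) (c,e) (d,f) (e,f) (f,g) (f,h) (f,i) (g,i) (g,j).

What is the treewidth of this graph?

2

A width-2 tree decomposition is:
Bags: B1 = {f, g, i}  B2 = {a, f, g}  B3 = {a, e, f}  B4 = {a, d, f}  B5 = {a, c, e}  B6 = {a, b, g}  B7 = {a, f, h}  B8 = {a, g, j}
Tree: B1–B2, B2–B3, B2–B4, B3–B5, B2–B6, B3–B7, B2–B8
The largest bag has 3 vertices, giving width 2; this decomposition certifies tw(G) ≤ 2. On the other hand G contains the 3-clique {a, g, j}. A clique must lie in a single bag of any decomposition, so no decomposition can have width below 2. Therefore the treewidth is 2.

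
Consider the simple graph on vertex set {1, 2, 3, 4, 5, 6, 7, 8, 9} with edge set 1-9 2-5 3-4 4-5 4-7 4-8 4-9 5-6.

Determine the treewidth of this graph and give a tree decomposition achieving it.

Every bag has size at most 2, so the width is 2 − 1 = 1 and tw(G) ≤ 1. Since G has at least one edge (e.g. 6–5), it is not an edgeless graph, so tw(G) ≥ 1. Therefore the treewidth is 1.

Treewidth 1.
One optimal decomposition is:
Bags: B1 = {5, 6}  B2 = {4, 5}  B3 = {3, 4}  B4 = {4, 7}  B5 = {2, 5}  B6 = {4, 8}  B7 = {4, 9}  B8 = {1, 9}
Tree: B1–B2, B2–B3, B3–B4, B2–B5, B3–B6, B2–B7, B7–B8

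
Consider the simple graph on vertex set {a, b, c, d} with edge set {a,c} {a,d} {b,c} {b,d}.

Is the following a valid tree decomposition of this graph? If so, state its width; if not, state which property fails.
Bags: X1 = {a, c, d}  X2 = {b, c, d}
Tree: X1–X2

Checking the three conditions: (i) the bags cover all of {a, b, c, d}; (ii) for each edge, some bag contains both endpoints; (iii) the bags containing any fixed vertex form a subtree. All hold, so the decomposition is valid with width 3 − 1 = 2.

Yes; width 2.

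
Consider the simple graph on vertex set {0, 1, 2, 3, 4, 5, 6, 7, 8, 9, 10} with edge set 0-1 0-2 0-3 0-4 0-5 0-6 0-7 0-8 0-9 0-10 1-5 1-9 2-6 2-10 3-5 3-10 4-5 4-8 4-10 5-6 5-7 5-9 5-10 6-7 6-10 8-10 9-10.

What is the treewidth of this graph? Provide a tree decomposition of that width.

Treewidth 3.
One such decomposition:
Bags: B1 = {0, 5, 9, 10}  B2 = {0, 5, 6, 10}  B3 = {0, 2, 6, 10}  B4 = {0, 3, 5, 10}  B5 = {0, 4, 5, 10}  B6 = {0, 5, 6, 7}  B7 = {0, 1, 5, 9}  B8 = {0, 4, 8, 10}
Tree: B1–B2, B2–B3, B1–B4, B2–B5, B2–B6, B1–B7, B5–B8

Every bag has size at most 4, so the width is 4 − 1 = 3 and tw(G) ≤ 3. On the other hand G contains the 4-clique {0, 4, 8, 10}. A clique must lie in a single bag of any decomposition, so no decomposition can have width below 3. Therefore the treewidth is 3.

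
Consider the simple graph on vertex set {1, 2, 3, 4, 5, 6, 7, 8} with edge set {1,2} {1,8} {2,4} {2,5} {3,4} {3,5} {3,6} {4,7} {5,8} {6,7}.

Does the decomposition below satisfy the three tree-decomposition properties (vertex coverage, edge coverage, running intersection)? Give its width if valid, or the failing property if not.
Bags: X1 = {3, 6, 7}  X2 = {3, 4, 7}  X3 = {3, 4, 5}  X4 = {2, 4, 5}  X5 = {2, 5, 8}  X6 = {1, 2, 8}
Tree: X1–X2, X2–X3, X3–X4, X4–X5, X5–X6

Yes; width 2.

Every vertex of G appears in some bag (union = {1, 2, 3, 4, 5, 6, 7, 8}); every edge is covered by a bag; and for each vertex v the set of bags containing v is connected in the bag tree. The decomposition is therefore valid. The largest bag has 3 vertices, so the width is 2.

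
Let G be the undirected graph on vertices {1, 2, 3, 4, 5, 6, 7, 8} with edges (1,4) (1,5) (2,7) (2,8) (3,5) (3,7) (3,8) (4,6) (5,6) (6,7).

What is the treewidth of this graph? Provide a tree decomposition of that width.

Treewidth 2.
One such decomposition:
Bags: B1 = {2, 7, 8}  B2 = {3, 7, 8}  B3 = {3, 6, 7}  B4 = {3, 5, 6}  B5 = {4, 5, 6}  B6 = {1, 4, 5}
Tree: B1–B2, B2–B3, B3–B4, B4–B5, B5–B6

The largest bag has 3 vertices, giving width 2; this decomposition certifies tw(G) ≤ 2. For the lower bound, G contains the cycle 2–8–3–7–2, so G is not a forest; only forests have treewidth ≤ 1, hence tw(G) ≥ 2. Hence tw(G) = 2 exactly.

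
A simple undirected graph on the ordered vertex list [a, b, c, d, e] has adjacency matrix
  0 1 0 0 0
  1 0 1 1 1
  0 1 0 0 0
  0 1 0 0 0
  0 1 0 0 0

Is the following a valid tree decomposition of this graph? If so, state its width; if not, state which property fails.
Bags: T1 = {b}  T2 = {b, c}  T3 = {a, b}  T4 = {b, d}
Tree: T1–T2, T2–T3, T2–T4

No — vertex e appears in no bag.

A tree decomposition must satisfy three properties: every vertex lies in some bag; for every edge, both endpoints lie together in some bag; and for every vertex, the bags containing it form a connected subtree. Here vertex e appears in no bag, so the decomposition is invalid.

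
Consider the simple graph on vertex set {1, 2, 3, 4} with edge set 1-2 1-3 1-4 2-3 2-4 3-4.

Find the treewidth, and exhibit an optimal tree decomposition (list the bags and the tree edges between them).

Treewidth 3.
One such decomposition:
Bags: B1 = {1, 2, 3, 4}
Tree: (single bag)

A single bag containing all 4 vertices is trivially a valid decomposition of width 3. Conversely, {1, 2, 3, 4} is a clique of size 4, and the vertices of any clique must share a bag in every tree decomposition; so some bag has ≥ 4 vertices and tw(G) ≥ 3. The upper and lower bounds meet at 3, so that is the treewidth.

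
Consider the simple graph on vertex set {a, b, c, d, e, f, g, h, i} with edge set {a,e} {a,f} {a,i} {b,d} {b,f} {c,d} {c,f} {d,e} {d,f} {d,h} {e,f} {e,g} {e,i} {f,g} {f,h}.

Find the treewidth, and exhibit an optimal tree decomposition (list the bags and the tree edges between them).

Treewidth 2.
One such decomposition:
Bags: B1 = {a, e, i}  B2 = {a, e, f}  B3 = {d, e, f}  B4 = {b, d, f}  B5 = {d, f, h}  B6 = {c, d, f}  B7 = {e, f, g}
Tree: B1–B2, B2–B3, B3–B4, B4–B5, B4–B6, B3–B7

The largest bag has 3 vertices, giving width 2; this decomposition certifies tw(G) ≤ 2. Conversely, {d, e, f} is a clique of size 3, and the vertices of any clique must share a bag in every tree decomposition; so some bag has ≥ 3 vertices and tw(G) ≥ 2. Therefore the treewidth is 2.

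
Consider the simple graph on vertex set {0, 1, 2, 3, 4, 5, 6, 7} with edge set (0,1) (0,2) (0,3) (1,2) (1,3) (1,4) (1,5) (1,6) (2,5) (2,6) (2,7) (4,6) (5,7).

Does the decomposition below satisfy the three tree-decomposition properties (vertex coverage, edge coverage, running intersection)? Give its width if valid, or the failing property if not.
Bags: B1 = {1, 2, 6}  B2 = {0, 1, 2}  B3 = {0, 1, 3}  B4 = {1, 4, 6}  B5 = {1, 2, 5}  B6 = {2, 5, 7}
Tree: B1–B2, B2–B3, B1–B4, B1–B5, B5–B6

Yes; width 2.

Vertex coverage: the bags together contain {0, 1, 2, 3, 4, 5, 6, 7}, the full vertex set. Edge coverage: each edge of G has both endpoints in at least one bag. Running intersection: for every vertex, the bags containing it form a connected subtree. All three properties hold, so this is a valid tree decomposition of width max|bag| − 1 = 2, and hence tw(G) ≤ 2.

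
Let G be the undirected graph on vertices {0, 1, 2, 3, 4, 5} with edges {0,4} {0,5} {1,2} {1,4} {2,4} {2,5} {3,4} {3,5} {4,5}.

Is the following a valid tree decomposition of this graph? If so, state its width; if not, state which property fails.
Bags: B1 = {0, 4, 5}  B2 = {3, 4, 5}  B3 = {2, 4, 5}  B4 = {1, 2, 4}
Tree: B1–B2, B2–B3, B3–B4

Every vertex of G appears in some bag (union = {0, 1, 2, 3, 4, 5}); every edge is covered by a bag; and for each vertex v the set of bags containing v is connected in the bag tree. The decomposition is therefore valid. The largest bag has 3 vertices, so the width is 2.

Yes; width 2.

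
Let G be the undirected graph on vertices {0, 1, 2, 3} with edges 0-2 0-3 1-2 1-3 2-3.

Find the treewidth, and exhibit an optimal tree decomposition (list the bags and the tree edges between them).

Each bag holds 3 vertices, so the decomposition has width 2, which upper-bounds the treewidth. Conversely, {0, 2, 3} is a clique of size 3, and the vertices of any clique must share a bag in every tree decomposition; so some bag has ≥ 3 vertices and tw(G) ≥ 2. Therefore the treewidth is 2.

Treewidth 2.
One such decomposition:
Bags: B1 = {1, 2, 3}  B2 = {0, 2, 3}
Tree: B1–B2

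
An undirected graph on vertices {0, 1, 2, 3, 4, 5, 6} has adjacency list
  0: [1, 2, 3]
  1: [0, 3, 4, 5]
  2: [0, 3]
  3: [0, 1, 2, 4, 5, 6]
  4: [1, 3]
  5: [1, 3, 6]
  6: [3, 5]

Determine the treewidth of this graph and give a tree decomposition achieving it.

Treewidth 2.
One optimal decomposition is:
Bags: B1 = {1, 3, 5}  B2 = {1, 3, 4}  B3 = {3, 5, 6}  B4 = {0, 1, 3}  B5 = {0, 2, 3}
Tree: B1–B2, B1–B3, B2–B4, B4–B5

Each bag holds 3 vertices, so the decomposition has width 2, which upper-bounds the treewidth. On the other hand G contains the 3-clique {0, 1, 3}. A clique must lie in a single bag of any decomposition, so no decomposition can have width below 2. Therefore the treewidth is 2.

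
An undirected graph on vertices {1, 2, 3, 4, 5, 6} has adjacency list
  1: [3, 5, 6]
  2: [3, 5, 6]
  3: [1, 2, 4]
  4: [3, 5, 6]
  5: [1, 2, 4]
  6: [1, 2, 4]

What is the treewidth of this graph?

3

A width-3 tree decomposition is:
Bags: B1 = {1, 2, 4, 6}  B2 = {1, 2, 3, 4}  B3 = {1, 2, 4, 5}
Tree: B1–B2, B2–B3
The largest bag has 4 vertices, giving width 3; this decomposition certifies tw(G) ≤ 3. For the lower bound: the 4 vertex sets {1,6}, {3,4}, {2}, {5} are disjoint, each induces a connected subgraph, and every pair is joined by at least one edge of G. Contracting each set to a single vertex therefore yields K_{4} as a minor, and since treewidth is minor-monotone, tw(G) ≥ tw(K_{4}) = 3. The upper and lower bounds meet at 3, so that is the treewidth.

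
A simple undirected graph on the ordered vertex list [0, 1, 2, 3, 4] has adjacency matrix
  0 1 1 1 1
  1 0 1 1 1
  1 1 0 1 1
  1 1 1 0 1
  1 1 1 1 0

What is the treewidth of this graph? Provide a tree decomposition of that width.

Treewidth 4.
One optimal decomposition is:
Bags: B1 = {0, 1, 2, 3, 4}
Tree: (single bag)

A single bag containing all 5 vertices is trivially a valid decomposition of width 4. Conversely, {0, 1, 2, 3, 4} is a clique of size 5, and the vertices of any clique must share a bag in every tree decomposition; so some bag has ≥ 5 vertices and tw(G) ≥ 4. The upper and lower bounds meet at 4, so that is the treewidth.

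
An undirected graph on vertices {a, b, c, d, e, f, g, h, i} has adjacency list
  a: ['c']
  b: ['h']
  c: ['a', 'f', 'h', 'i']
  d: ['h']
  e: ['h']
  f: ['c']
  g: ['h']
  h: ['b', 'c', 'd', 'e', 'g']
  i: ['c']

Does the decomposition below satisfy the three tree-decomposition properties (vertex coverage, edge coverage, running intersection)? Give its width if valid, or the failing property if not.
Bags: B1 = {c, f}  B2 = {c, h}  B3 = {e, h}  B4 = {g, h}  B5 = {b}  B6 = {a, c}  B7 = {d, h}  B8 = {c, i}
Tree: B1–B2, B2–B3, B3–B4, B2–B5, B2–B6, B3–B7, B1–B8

A tree decomposition must satisfy three properties: every vertex lies in some bag; for every edge, both endpoints lie together in some bag; and for every vertex, the bags containing it form a connected subtree. Here edge (h,b) lies in no bag, so the decomposition is invalid.

No — edge (h,b) lies in no bag.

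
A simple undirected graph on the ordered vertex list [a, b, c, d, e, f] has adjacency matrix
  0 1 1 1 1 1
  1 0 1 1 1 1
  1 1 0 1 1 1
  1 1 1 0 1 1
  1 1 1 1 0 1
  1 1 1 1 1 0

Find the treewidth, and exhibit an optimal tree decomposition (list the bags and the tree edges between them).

A single bag containing all 6 vertices is trivially a valid decomposition of width 5. On the other hand G contains the 6-clique {a, b, c, d, e, f}. A clique must lie in a single bag of any decomposition, so no decomposition can have width below 5. Hence tw(G) = 5 exactly.

Treewidth 5.
One optimal decomposition is:
Bags: B1 = {a, b, c, d, e, f}
Tree: (single bag)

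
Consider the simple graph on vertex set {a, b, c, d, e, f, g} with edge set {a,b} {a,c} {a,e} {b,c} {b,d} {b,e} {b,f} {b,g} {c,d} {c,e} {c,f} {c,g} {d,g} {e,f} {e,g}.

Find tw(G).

3

A width-3 tree decomposition is:
Bags: B1 = {b, c, e, g}  B2 = {b, c, d, g}  B3 = {b, c, e, f}  B4 = {a, b, c, e}
Tree: B1–B2, B1–B3, B1–B4
The largest bag has 4 vertices, giving width 3; this decomposition certifies tw(G) ≤ 3. For the lower bound, the 4 vertices {b, c, d, g} are pairwise adjacent, and any tree decomposition puts a clique entirely inside one bag — forcing width ≥ 3. Therefore the treewidth is 3.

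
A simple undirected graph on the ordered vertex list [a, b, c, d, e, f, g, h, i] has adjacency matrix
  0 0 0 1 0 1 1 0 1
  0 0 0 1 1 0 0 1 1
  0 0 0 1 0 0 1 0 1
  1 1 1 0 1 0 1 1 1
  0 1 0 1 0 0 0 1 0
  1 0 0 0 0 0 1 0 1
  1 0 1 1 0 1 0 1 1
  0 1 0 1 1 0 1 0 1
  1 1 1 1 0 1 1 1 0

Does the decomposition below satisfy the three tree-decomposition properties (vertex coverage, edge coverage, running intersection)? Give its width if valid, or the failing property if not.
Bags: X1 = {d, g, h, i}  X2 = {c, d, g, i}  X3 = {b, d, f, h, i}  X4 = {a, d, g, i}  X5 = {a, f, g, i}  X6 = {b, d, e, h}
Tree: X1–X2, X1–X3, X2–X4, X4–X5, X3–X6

No — bags containing vertex f are not connected in the tree.

A tree decomposition must satisfy three properties: every vertex lies in some bag; for every edge, both endpoints lie together in some bag; and for every vertex, the bags containing it form a connected subtree. Here bags containing vertex f are not connected in the tree, so the decomposition is invalid.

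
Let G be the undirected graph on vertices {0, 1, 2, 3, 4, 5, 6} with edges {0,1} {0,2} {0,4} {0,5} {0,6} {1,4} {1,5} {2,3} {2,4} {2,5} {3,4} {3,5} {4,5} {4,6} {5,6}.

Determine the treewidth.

3

A width-3 tree decomposition is:
Bags: B1 = {0, 2, 4, 5}  B2 = {0, 1, 4, 5}  B3 = {2, 3, 4, 5}  B4 = {0, 4, 5, 6}
Tree: B1–B2, B1–B3, B2–B4
The largest bag has 4 vertices, giving width 3; this decomposition certifies tw(G) ≤ 3. For the lower bound, the 4 vertices {0, 1, 4, 5} are pairwise adjacent, and any tree decomposition puts a clique entirely inside one bag — forcing width ≥ 3. Therefore the treewidth is 3.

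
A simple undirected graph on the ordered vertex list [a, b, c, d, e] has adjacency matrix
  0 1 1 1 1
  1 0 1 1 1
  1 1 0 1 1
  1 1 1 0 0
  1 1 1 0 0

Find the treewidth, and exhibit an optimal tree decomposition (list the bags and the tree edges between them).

Treewidth 3.
One such decomposition:
Bags: B1 = {a, b, c, d}  B2 = {a, b, c, e}
Tree: B1–B2

Each bag holds 4 vertices, so the decomposition has width 3, which upper-bounds the treewidth. For the lower bound, the 4 vertices {a, b, c, d} are pairwise adjacent, and any tree decomposition puts a clique entirely inside one bag — forcing width ≥ 3. Therefore the treewidth is 3.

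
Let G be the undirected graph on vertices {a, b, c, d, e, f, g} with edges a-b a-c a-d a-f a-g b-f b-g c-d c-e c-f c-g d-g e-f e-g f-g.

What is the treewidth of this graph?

A width-3 tree decomposition is:
Bags: B1 = {a, c, f, g}  B2 = {a, c, d, g}  B3 = {a, b, f, g}  B4 = {c, e, f, g}
Tree: B1–B2, B1–B3, B1–B4
Every bag has size at most 4, so the width is 4 − 1 = 3 and tw(G) ≤ 3. For the lower bound, the 4 vertices {a, c, d, g} are pairwise adjacent, and any tree decomposition puts a clique entirely inside one bag — forcing width ≥ 3. Combining the bounds, tw(G) = 3.

3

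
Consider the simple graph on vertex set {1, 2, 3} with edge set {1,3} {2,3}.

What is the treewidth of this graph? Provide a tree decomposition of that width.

The largest bag has 2 vertices, giving width 1; this decomposition certifies tw(G) ≤ 1. Since G has at least one edge (e.g. 2–3), it is not an edgeless graph, so tw(G) ≥ 1. Combining the bounds, tw(G) = 1.

Treewidth 1.
One such decomposition:
Bags: B1 = {2, 3}  B2 = {1, 3}
Tree: B1–B2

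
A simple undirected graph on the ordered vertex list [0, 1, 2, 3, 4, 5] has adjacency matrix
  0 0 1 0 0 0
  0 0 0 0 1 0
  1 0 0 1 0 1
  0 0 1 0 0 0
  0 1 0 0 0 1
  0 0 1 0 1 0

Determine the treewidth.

1

A width-1 tree decomposition is:
Bags: B1 = {2, 3}  B2 = {2, 5}  B3 = {4, 5}  B4 = {0, 2}  B5 = {1, 4}
Tree: B1–B2, B2–B3, B2–B4, B3–B5
The largest bag has 2 vertices, giving width 1; this decomposition certifies tw(G) ≤ 1. Since G has at least one edge (e.g. 2–3), it is not an edgeless graph, so tw(G) ≥ 1. Combining the bounds, tw(G) = 1.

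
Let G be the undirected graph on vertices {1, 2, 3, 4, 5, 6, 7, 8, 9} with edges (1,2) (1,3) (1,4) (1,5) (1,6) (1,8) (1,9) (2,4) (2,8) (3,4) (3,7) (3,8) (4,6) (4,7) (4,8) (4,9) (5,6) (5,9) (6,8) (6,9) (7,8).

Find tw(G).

3

A width-3 tree decomposition is:
Bags: B1 = {1, 3, 4, 8}  B2 = {1, 2, 4, 8}  B3 = {1, 4, 6, 8}  B4 = {1, 4, 6, 9}  B5 = {3, 4, 7, 8}  B6 = {1, 5, 6, 9}
Tree: B1–B2, B2–B3, B3–B4, B1–B5, B4–B6
The largest bag has 4 vertices, giving width 3; this decomposition certifies tw(G) ≤ 3. Conversely, {1, 2, 4, 8} is a clique of size 4, and the vertices of any clique must share a bag in every tree decomposition; so some bag has ≥ 4 vertices and tw(G) ≥ 3. The upper and lower bounds meet at 3, so that is the treewidth.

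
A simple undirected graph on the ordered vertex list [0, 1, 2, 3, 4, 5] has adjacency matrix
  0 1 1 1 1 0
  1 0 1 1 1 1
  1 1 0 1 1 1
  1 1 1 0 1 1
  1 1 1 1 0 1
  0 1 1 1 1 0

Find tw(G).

4

A width-4 tree decomposition is:
Bags: B1 = {1, 2, 3, 4, 5}  B2 = {0, 1, 2, 3, 4}
Tree: B1–B2
Each bag holds 5 vertices, so the decomposition has width 4, which upper-bounds the treewidth. Conversely, {0, 1, 2, 3, 4} is a clique of size 5, and the vertices of any clique must share a bag in every tree decomposition; so some bag has ≥ 5 vertices and tw(G) ≥ 4. Therefore the treewidth is 4.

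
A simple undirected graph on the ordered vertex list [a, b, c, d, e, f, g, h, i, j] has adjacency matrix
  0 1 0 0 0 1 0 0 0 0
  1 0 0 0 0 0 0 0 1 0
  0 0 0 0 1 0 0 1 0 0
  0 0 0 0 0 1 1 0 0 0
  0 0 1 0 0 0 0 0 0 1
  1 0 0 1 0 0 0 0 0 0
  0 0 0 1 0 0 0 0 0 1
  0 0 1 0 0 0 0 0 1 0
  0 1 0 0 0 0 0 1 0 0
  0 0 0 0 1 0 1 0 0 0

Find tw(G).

A width-2 tree decomposition is:
Bags: B1 = {c, e, j}  B2 = {c, h, j}  B3 = {h, i, j}  B4 = {b, i, j}  B5 = {a, b, j}  B6 = {a, f, j}  B7 = {d, f, j}  B8 = {d, g, j}
Tree: B1–B2, B2–B3, B3–B4, B4–B5, B5–B6, B6–B7, B7–B8
Every bag has size at most 3, so the width is 3 − 1 = 2 and tw(G) ≤ 2. For the lower bound, G contains the cycle j–e–c–h–i–b–a–f–d–g–j, so G is not a forest; only forests have treewidth ≤ 1, hence tw(G) ≥ 2. Combining the bounds, tw(G) = 2.

2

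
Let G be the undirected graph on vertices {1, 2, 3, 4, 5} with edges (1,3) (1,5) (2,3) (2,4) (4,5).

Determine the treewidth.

A width-2 tree decomposition is:
Bags: B1 = {2, 3, 4}  B2 = {3, 4, 5}  B3 = {1, 3, 5}
Tree: B1–B2, B2–B3
The largest bag has 3 vertices, giving width 2; this decomposition certifies tw(G) ≤ 2. Since 3–2–4–5–1–3 is a cycle in G, G is not acyclic. Forests are exactly the graphs of treewidth ≤ 1, so tw(G) ≥ 2. Combining the bounds, tw(G) = 2.

2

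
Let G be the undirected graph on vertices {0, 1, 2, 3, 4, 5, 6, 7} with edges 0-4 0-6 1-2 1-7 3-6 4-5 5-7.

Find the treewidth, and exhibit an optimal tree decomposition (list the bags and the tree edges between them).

Treewidth 1.
One optimal decomposition is:
Bags: B1 = {1, 2}  B2 = {1, 7}  B3 = {5, 7}  B4 = {4, 5}  B5 = {0, 4}  B6 = {0, 6}  B7 = {3, 6}
Tree: B1–B2, B2–B3, B3–B4, B4–B5, B5–B6, B6–B7

The largest bag has 2 vertices, giving width 1; this decomposition certifies tw(G) ≤ 1. G has an edge, so its treewidth is at least 1. Therefore the treewidth is 1.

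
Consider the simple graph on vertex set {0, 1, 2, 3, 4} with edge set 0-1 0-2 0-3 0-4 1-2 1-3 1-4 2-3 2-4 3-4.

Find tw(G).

4

A width-4 tree decomposition is:
Bags: B1 = {0, 1, 2, 3, 4}
Tree: (single bag)
A single bag containing all 5 vertices is trivially a valid decomposition of width 4. On the other hand G contains the 5-clique {0, 1, 2, 3, 4}. A clique must lie in a single bag of any decomposition, so no decomposition can have width below 4. Hence tw(G) = 4 exactly.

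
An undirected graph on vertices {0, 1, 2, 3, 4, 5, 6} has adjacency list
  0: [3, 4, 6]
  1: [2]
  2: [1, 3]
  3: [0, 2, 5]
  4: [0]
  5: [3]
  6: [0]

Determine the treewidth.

1

A width-1 tree decomposition is:
Bags: B1 = {2, 3}  B2 = {3, 5}  B3 = {0, 3}  B4 = {1, 2}  B5 = {0, 4}  B6 = {0, 6}
Tree: B1–B2, B1–B3, B1–B4, B3–B5, B5–B6
Each bag holds 2 vertices, so the decomposition has width 1, which upper-bounds the treewidth. G has an edge, so its treewidth is at least 1. Combining the bounds, tw(G) = 1.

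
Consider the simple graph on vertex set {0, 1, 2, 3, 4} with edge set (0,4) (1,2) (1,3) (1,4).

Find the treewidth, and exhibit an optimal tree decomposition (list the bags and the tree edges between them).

Treewidth 1.
One optimal decomposition is:
Bags: B1 = {1, 3}  B2 = {1, 4}  B3 = {1, 2}  B4 = {0, 4}
Tree: B1–B2, B1–B3, B2–B4

The largest bag has 2 vertices, giving width 1; this decomposition certifies tw(G) ≤ 1. Any graph with an edge has treewidth ≥ 1, and G has the edge 1–3. Hence tw(G) = 1 exactly.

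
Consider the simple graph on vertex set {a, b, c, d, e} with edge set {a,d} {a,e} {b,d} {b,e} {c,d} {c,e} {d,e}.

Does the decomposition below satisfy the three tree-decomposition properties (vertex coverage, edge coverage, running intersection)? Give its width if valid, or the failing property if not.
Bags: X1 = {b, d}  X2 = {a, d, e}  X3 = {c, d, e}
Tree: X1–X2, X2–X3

No — edge (e,b) lies in no bag.

A tree decomposition must satisfy three properties: every vertex lies in some bag; for every edge, both endpoints lie together in some bag; and for every vertex, the bags containing it form a connected subtree. Here edge (e,b) lies in no bag, so the decomposition is invalid.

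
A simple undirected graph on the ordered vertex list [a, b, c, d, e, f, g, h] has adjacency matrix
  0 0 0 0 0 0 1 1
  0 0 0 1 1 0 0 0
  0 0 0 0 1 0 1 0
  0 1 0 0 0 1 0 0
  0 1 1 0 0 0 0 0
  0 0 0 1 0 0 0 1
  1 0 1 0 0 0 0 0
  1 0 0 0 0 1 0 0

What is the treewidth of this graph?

A width-2 tree decomposition is:
Bags: B1 = {b, d, e}  B2 = {c, d, e}  B3 = {c, d, g}  B4 = {a, d, g}  B5 = {a, d, h}  B6 = {d, f, h}
Tree: B1–B2, B2–B3, B3–B4, B4–B5, B5–B6
Every bag has size at most 3, so the width is 3 − 1 = 2 and tw(G) ≤ 2. Since d–b–e–c–g–a–h–f–d is a cycle in G, G is not acyclic. Forests are exactly the graphs of treewidth ≤ 1, so tw(G) ≥ 2. The upper and lower bounds meet at 2, so that is the treewidth.

2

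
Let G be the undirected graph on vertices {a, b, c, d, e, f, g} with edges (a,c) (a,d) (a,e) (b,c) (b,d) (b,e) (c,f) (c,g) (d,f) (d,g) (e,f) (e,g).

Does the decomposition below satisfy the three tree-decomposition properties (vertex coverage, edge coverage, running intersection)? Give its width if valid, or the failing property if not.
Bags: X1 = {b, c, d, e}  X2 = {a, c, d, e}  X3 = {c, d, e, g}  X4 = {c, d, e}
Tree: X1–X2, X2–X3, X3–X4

A tree decomposition must satisfy three properties: every vertex lies in some bag; for every edge, both endpoints lie together in some bag; and for every vertex, the bags containing it form a connected subtree. Here vertex f appears in no bag, so the decomposition is invalid.

No — vertex f appears in no bag.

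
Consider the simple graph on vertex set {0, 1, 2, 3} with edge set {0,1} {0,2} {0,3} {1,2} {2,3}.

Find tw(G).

A width-2 tree decomposition is:
Bags: B1 = {0, 1, 2}  B2 = {0, 2, 3}
Tree: B1–B2
The largest bag has 3 vertices, giving width 2; this decomposition certifies tw(G) ≤ 2. For the lower bound, the 3 vertices {0, 1, 2} are pairwise adjacent, and any tree decomposition puts a clique entirely inside one bag — forcing width ≥ 2. Therefore the treewidth is 2.

2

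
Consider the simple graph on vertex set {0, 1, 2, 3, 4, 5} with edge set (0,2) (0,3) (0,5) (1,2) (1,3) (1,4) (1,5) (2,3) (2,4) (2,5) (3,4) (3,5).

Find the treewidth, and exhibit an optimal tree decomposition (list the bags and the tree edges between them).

Treewidth 3.
One such decomposition:
Bags: B1 = {1, 2, 3, 4}  B2 = {1, 2, 3, 5}  B3 = {0, 2, 3, 5}
Tree: B1–B2, B2–B3

The largest bag has 4 vertices, giving width 3; this decomposition certifies tw(G) ≤ 3. On the other hand G contains the 4-clique {0, 2, 3, 5}. A clique must lie in a single bag of any decomposition, so no decomposition can have width below 3. Combining the bounds, tw(G) = 3.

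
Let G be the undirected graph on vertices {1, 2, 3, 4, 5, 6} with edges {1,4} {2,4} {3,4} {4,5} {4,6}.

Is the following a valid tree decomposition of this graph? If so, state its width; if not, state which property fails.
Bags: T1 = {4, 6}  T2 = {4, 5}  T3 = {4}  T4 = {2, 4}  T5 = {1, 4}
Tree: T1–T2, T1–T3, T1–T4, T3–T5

A tree decomposition must satisfy three properties: every vertex lies in some bag; for every edge, both endpoints lie together in some bag; and for every vertex, the bags containing it form a connected subtree. Here vertex 3 appears in no bag, so the decomposition is invalid.

No — vertex 3 appears in no bag.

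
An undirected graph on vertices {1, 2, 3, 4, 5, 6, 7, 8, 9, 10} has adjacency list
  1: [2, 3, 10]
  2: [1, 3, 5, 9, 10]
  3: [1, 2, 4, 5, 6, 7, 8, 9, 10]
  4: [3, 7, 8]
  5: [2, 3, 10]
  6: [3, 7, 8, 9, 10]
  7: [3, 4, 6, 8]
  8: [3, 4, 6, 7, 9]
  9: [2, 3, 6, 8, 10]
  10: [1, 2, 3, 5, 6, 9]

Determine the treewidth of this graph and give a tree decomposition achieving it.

Every bag has size at most 4, so the width is 4 − 1 = 3 and tw(G) ≤ 3. For the lower bound, the 4 vertices {3, 4, 7, 8} are pairwise adjacent, and any tree decomposition puts a clique entirely inside one bag — forcing width ≥ 3. Combining the bounds, tw(G) = 3.

Treewidth 3.
One such decomposition:
Bags: B1 = {2, 3, 9, 10}  B2 = {3, 6, 9, 10}  B3 = {3, 6, 8, 9}  B4 = {3, 6, 7, 8}  B5 = {2, 3, 5, 10}  B6 = {3, 4, 7, 8}  B7 = {1, 2, 3, 10}
Tree: B1–B2, B2–B3, B3–B4, B1–B5, B4–B6, B5–B7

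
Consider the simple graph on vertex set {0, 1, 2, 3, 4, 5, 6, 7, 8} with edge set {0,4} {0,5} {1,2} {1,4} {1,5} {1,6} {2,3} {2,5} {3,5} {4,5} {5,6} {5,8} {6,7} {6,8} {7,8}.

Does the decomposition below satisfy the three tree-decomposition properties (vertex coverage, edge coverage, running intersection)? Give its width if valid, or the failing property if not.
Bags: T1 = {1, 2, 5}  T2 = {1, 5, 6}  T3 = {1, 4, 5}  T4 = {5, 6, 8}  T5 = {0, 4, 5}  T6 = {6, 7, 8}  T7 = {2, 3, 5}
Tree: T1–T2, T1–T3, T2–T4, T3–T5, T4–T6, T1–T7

Checking the three conditions: (i) the bags cover all of {0, 1, 2, 3, 4, 5, 6, 7, 8}; (ii) for each edge, some bag contains both endpoints; (iii) the bags containing any fixed vertex form a subtree. All hold, so the decomposition is valid with width 3 − 1 = 2.

Yes; width 2.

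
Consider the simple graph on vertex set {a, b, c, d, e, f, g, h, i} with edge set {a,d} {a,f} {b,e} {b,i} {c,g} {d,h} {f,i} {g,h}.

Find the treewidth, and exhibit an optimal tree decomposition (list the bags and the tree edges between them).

Every bag has size at most 2, so the width is 2 − 1 = 1 and tw(G) ≤ 1. Since G has at least one edge (e.g. c–g), it is not an edgeless graph, so tw(G) ≥ 1. Hence tw(G) = 1 exactly.

Treewidth 1.
One optimal decomposition is:
Bags: B1 = {c, g}  B2 = {g, h}  B3 = {d, h}  B4 = {a, d}  B5 = {a, f}  B6 = {f, i}  B7 = {b, i}  B8 = {b, e}
Tree: B1–B2, B2–B3, B3–B4, B4–B5, B5–B6, B6–B7, B7–B8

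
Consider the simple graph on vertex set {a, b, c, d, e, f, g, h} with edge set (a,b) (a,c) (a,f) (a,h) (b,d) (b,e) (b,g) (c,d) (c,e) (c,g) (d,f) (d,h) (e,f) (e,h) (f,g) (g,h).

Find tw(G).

A width-4 tree decomposition is:
Bags: B1 = {b, c, d, f, h}  B2 = {b, c, f, g, h}  B3 = {a, b, c, f, h}  B4 = {b, c, e, f, h}
Tree: B1–B2, B2–B3, B3–B4
The largest bag has 5 vertices, giving width 4; this decomposition certifies tw(G) ≤ 4. For the lower bound: the 5 vertex sets {c,d}, {b,g}, {a,f}, {h}, {e} are disjoint, each induces a connected subgraph, and every pair is joined by at least one edge of G. Contracting each set to a single vertex therefore yields K_{5} as a minor, and since treewidth is minor-monotone, tw(G) ≥ tw(K_{5}) = 4. The upper and lower bounds meet at 4, so that is the treewidth.

4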